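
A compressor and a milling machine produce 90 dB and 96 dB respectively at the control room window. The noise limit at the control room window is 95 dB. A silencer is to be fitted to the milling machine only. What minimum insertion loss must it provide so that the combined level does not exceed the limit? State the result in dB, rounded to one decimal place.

Everything except the milling machine sums to 10^(90/10) = 1.000e+09 in linear terms, 90.00 dB.
To meet 95 dB overall, the treated milling machine may contribute at most 10^(95/10) − 1.000e+09 = 2.162e+09, i.e. 93.35 dB.
Required insertion loss = 96 − 93.35 = 2.65 dB.

2.7 dB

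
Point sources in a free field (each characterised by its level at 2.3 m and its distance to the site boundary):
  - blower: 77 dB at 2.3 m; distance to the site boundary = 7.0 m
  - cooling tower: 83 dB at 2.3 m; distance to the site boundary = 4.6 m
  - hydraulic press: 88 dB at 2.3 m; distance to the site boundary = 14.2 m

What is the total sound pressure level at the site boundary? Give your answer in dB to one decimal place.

78.6 dB

First find each source's level at the receiver (point-source: −20·log₁₀(r/r_ref)), then combine on an intensity basis.
blower: 77 − 20·log₁₀(7.0/2.3) = 77 − 9.67 = 67.33 dB.
cooling tower: 83 − 20·log₁₀(4.6/2.3) = 83 − 6.02 = 76.98 dB.
hydraulic press: 88 − 20·log₁₀(14.2/2.3) = 88 − 15.81 = 72.19 dB.
Σ 10^(L/10) = 7.185e+07 → L_total = 10·log₁₀(7.185e+07) = 78.56 dB.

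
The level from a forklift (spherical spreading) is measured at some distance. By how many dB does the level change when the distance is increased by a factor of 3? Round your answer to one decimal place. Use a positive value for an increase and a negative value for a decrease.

With spherical spreading the level changes by −20·log₁₀(r₂/r₁).
ΔL = −20·log₁₀(3) = -9.54 dB.

-9.5 dB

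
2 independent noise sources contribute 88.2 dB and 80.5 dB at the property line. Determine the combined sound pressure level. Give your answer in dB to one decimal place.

88.9 dB

Incoherent sources combine by intensity addition: L_total = 10·log₁₀(Σ 10^(L_i/10)).
Σ 10^(L/10) = 10^(88.2/10) + 10^(80.5/10) = 7.729e+08.
L_total = 10·log₁₀(7.729e+08) = 88.88 dB.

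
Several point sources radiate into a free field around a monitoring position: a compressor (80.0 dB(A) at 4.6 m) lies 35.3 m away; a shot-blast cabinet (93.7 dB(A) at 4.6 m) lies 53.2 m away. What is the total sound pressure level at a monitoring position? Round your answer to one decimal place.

72.8 dB(A)

First find each source's level at the receiver (point-source: −20·log₁₀(r/r_ref)), then combine on an intensity basis.
compressor: 80.0 − 20·log₁₀(35.3/4.6) = 80.0 − 17.70 = 62.30 dB(A).
shot-blast cabinet: 93.7 − 20·log₁₀(53.2/4.6) = 93.7 − 21.26 = 72.44 dB(A).
Σ 10^(L/10) = 1.922e+07 → L_total = 10·log₁₀(1.922e+07) = 72.84 dB(A).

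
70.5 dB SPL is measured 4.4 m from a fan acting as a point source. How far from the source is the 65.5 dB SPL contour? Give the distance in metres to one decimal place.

7.8 m

The 5.0 dB drop corresponds to a distance ratio of 10^(5.0/20) for a point source.
r₂ = 4.4·10^((70.5−65.5)/20) = 4.4·10^(5.0/20) = 7.82 m.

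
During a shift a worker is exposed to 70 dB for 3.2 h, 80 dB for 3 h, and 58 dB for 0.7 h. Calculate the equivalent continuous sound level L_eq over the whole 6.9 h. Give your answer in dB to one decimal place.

The energy average is taken in the linear domain: L_eq = 10·log₁₀[(Σ tᵢ·10^(Lᵢ/10))/T], T = 6.9 h.
Σ tᵢ·10^(Lᵢ/10) = 3.2·10^(70/10) + 3·10^(80/10) + 0.7·10^(58/10) = 3.324e+08.
L_eq = 10·log₁₀(3.324e+08/6.9) = 76.83 dB.

76.8 dB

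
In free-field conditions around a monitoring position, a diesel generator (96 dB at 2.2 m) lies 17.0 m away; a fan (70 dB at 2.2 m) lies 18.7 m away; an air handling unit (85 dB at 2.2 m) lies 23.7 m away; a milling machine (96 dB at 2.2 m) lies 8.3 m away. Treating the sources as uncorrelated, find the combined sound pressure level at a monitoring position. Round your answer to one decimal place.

85.4 dB

First find each source's level at the receiver (point-source: −20·log₁₀(r/r_ref)), then combine on an intensity basis.
diesel generator: 96 − 20·log₁₀(17.0/2.2) = 96 − 17.76 = 78.24 dB.
fan: 70 − 20·log₁₀(18.7/2.2) = 70 − 18.59 = 51.41 dB.
air handling unit: 85 − 20·log₁₀(23.7/2.2) = 85 − 20.65 = 64.35 dB.
milling machine: 96 − 20·log₁₀(8.3/2.2) = 96 − 11.53 = 84.47 dB.
Σ 10^(L/10) = 3.492e+08 → L_total = 10·log₁₀(3.492e+08) = 85.43 dB.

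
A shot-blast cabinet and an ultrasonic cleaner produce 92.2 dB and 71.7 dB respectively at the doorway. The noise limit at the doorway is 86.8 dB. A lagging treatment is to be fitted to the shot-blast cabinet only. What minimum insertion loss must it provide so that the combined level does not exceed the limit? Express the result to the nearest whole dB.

6 dB

Everything except the shot-blast cabinet sums to 10^(71.7/10) = 1.479e+07 in linear terms, 71.70 dB.
The limit corresponds to 10^(86.8/10) = 4.786e+08; subtracting the fixed part leaves 4.638e+08 for the shot-blast cabinet, i.e. 86.66 dB.
So the shot-blast cabinet must be reduced from 92.2 to 86.66 dB: IL = 5.54 dB.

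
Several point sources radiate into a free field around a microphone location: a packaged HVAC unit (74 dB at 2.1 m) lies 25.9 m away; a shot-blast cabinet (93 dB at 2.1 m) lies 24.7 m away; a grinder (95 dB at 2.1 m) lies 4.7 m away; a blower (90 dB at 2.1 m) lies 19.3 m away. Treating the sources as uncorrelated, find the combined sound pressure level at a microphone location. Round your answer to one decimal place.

Apply inverse-square spreading to bring every level to the receiver, then sum 10^(L/10).
packaged HVAC unit: 74 − 20·log₁₀(25.9/2.1) = 74 − 21.82 = 52.18 dB.
shot-blast cabinet: 93 − 20·log₁₀(24.7/2.1) = 93 − 21.41 = 71.59 dB.
grinder: 95 − 20·log₁₀(4.7/2.1) = 95 − 7.00 = 88.00 dB.
blower: 90 − 20·log₁₀(19.3/2.1) = 90 − 19.27 = 70.73 dB.
Σ 10^(L/10) = 6.577e+08 → L_total = 10·log₁₀(6.577e+08) = 88.18 dB.

88.2 dB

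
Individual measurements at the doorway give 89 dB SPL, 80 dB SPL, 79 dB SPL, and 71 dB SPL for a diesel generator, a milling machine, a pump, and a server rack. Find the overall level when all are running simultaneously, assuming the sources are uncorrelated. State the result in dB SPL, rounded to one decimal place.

89.9 dB SPL

Incoherent sources combine by intensity addition: L_total = 10·log₁₀(Σ 10^(L_i/10)).
Σ 10^(L/10) = 10^(89/10) + 10^(80/10) + 10^(79/10) + 10^(71/10) = 9.864e+08.
L_total = 10·log₁₀(9.864e+08) = 89.94 dB SPL.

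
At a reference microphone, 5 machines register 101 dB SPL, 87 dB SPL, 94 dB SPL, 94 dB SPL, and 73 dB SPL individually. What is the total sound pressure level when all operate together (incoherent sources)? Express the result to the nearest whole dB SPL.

103 dB SPL

For uncorrelated sources the intensities add, so convert each level to linear form, sum, and take 10·log₁₀ of the total.
Σ 10^(L/10) = 10^(101/10) + 10^(87/10) + 10^(94/10) + 10^(94/10) + 10^(73/10) = 1.813e+10.
L_total = 10·log₁₀(1.813e+10) = 102.58 dB SPL.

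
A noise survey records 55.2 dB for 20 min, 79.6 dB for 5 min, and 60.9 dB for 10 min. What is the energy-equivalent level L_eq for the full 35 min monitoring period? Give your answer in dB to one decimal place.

71.3 dB

Weight each interval's intensity by its duration and average over T = 35 min:
Σ tᵢ·10^(Lᵢ/10) = 20·10^(55.2/10) + 5·10^(79.6/10) + 10·10^(60.9/10) = 4.749e+08.
L_eq = 10·log₁₀(4.749e+08/35) = 71.33 dB.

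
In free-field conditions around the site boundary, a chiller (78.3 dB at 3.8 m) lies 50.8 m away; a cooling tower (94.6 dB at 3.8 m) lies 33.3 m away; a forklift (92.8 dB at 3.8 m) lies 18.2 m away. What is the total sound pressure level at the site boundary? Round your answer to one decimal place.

Propagate each source to the receiver with L = L_ref − 20·log₁₀(r/r_ref), then add intensities.
chiller: 78.3 − 20·log₁₀(50.8/3.8) = 78.3 − 22.52 = 55.78 dB.
cooling tower: 94.6 − 20·log₁₀(33.3/3.8) = 94.6 − 18.85 = 75.75 dB.
forklift: 92.8 − 20·log₁₀(18.2/3.8) = 92.8 − 13.61 = 79.19 dB.
Σ 10^(L/10) = 1.210e+08 → L_total = 10·log₁₀(1.210e+08) = 80.83 dB.

80.8 dB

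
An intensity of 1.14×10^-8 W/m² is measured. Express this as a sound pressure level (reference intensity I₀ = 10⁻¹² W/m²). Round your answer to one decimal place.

40.6 dB

I/I₀ = 1.14×10^-8/10⁻¹² = 1.14×10^4, and L = 10·log₁₀(I/I₀).
L = 10·(0.0569 + 4) = 40.57 dB.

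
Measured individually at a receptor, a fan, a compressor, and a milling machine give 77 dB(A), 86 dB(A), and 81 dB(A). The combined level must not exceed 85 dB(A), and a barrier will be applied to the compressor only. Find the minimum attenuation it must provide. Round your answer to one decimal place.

The untreated sources together contribute 10^(77/10) + 10^(81/10) = 1.760e+08, i.e. 82.46 dB(A).
To meet 85 dB(A) overall, the treated compressor may contribute at most 10^(85/10) − 1.760e+08 = 1.402e+08, i.e. 81.47 dB(A).
So the compressor must be reduced from 86 to 81.47 dB(A): IL = 4.53 dB.

4.5 dB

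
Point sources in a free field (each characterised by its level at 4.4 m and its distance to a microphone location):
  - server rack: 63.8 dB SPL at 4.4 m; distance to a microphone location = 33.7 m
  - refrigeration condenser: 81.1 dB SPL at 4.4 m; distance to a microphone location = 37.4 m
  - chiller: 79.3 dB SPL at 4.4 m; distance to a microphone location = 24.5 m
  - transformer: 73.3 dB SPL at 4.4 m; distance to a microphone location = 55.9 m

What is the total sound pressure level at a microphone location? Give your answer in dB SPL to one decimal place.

66.7 dB SPL

Propagate each source to the receiver with L = L_ref − 20·log₁₀(r/r_ref), then add intensities.
server rack: 63.8 − 20·log₁₀(33.7/4.4) = 63.8 − 17.68 = 46.12 dB SPL.
refrigeration condenser: 81.1 − 20·log₁₀(37.4/4.4) = 81.1 − 18.59 = 62.51 dB SPL.
chiller: 79.3 − 20·log₁₀(24.5/4.4) = 79.3 − 14.91 = 64.39 dB SPL.
transformer: 73.3 − 20·log₁₀(55.9/4.4) = 73.3 − 22.08 = 51.22 dB SPL.
Σ 10^(L/10) = 4.702e+06 → L_total = 10·log₁₀(4.702e+06) = 66.72 dB SPL.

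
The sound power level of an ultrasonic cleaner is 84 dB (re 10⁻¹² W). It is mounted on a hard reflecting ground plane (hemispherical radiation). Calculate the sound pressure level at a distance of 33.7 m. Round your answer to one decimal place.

Free-field hemispherical radiation: L_p = L_w − 10·log₁₀(2π·r²), r = 33.7 m.
2π·r² = 7136 m², 10·log₁₀ of that is 38.534 dB.
L_p = 84 − 38.534 = 45.47 dB.

45.5 dB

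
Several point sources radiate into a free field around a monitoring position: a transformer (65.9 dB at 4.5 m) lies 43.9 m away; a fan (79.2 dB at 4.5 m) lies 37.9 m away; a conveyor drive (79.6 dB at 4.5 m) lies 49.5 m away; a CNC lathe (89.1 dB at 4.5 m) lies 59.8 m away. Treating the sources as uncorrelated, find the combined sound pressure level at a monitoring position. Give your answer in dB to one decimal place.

Propagate each source to the receiver with L = L_ref − 20·log₁₀(r/r_ref), then add intensities.
transformer: 65.9 − 20·log₁₀(43.9/4.5) = 65.9 − 19.79 = 46.11 dB.
fan: 79.2 − 20·log₁₀(37.9/4.5) = 79.2 − 18.51 = 60.69 dB.
conveyor drive: 79.6 − 20·log₁₀(49.5/4.5) = 79.6 − 20.83 = 58.77 dB.
CNC lathe: 89.1 − 20·log₁₀(59.8/4.5) = 89.1 − 22.47 = 66.63 dB.
Σ 10^(L/10) = 6.570e+06 → L_total = 10·log₁₀(6.570e+06) = 68.18 dB.

68.2 dB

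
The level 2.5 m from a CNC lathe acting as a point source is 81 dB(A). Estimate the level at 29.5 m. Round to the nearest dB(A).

Spherical spreading from a point source gives a 20·log₁₀(r₂/r₁) drop.
L₂ = 81 − 20·log₁₀(29.5/2.5) = 81 − 21.438 = 59.56 dB(A).

60 dB(A)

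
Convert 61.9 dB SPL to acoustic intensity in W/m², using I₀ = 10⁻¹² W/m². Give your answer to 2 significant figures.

1.5e-06 W/m²

L = 10·log₁₀(I/I₀) ⇒ I = I₀·10^(L/10) = 10⁻¹² × 10^6.19.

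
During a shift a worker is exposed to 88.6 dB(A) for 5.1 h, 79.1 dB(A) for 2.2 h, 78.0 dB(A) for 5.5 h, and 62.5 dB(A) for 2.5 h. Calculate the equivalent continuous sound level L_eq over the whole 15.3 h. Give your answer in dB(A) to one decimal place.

Weight each interval's intensity by its duration and average over T = 15.3 h:
Σ tᵢ·10^(Lᵢ/10) = 5.1·10^(88.6/10) + 2.2·10^(79.1/10) + 5.5·10^(78.0/10) + 2.5·10^(62.5/10) = 4.225e+09.
L_eq = 10·log₁₀(4.225e+09/15.3) = 84.41 dB(A).

84.4 dB(A)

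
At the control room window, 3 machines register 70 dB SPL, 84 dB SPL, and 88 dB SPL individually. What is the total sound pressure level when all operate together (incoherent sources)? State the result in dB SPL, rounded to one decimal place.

89.5 dB SPL

For uncorrelated sources the intensities add, so convert each level to linear form, sum, and take 10·log₁₀ of the total.
Σ 10^(L/10) = 10^(70/10) + 10^(84/10) + 10^(88/10) = 8.921e+08.
L_total = 10·log₁₀(8.921e+08) = 89.50 dB SPL.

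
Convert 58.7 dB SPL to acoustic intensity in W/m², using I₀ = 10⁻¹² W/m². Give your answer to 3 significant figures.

7.41e-07 W/m²

I = I₀·10^(L/10) = 10⁻¹² × 10^(58.7/10) = 10^(-6.130).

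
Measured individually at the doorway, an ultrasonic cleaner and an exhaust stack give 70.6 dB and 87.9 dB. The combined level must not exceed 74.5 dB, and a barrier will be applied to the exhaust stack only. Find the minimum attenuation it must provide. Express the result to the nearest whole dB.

16 dB

Everything except the exhaust stack sums to 10^(70.6/10) = 1.148e+07 in linear terms, 70.60 dB.
To meet 74.5 dB overall, the treated exhaust stack may contribute at most 10^(74.5/10) − 1.148e+07 = 1.670e+07, i.e. 72.23 dB.
Required insertion loss = 87.9 − 72.23 = 15.67 dB.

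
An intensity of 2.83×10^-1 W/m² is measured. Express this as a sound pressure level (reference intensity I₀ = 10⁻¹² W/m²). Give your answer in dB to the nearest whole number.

115 dB

I/I₀ = 2.83×10^-1/10⁻¹² = 2.83×10^11, and L = 10·log₁₀(I/I₀).
L = 10·(0.4518 + 11) = 114.52 dB.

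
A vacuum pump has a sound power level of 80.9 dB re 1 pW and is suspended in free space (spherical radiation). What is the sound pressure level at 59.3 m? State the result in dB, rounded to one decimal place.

34.4 dB

The power spreads over a sphere of area 4π·r², so L_p = L_w − 10·log₁₀(4π·r²).
4π·r² = 4.419e+04 m², 10·log₁₀ of that is 46.453 dB.
L_p = 80.9 − 46.453 = 34.45 dB.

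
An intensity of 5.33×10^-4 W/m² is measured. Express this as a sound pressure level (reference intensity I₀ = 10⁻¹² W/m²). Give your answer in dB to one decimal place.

Dividing by I₀ shifts the exponent by 12: I/I₀ = 5.33×10^8.
L = 10·(0.7267 + 8) = 87.27 dB.

87.3 dB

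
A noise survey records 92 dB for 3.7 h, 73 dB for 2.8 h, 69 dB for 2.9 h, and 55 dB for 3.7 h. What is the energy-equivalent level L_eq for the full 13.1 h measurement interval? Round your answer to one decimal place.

The energy average is taken in the linear domain: L_eq = 10·log₁₀[(Σ tᵢ·10^(Lᵢ/10))/T], T = 13.1 h.
Σ tᵢ·10^(Lᵢ/10) = 3.7·10^(92/10) + 2.8·10^(73/10) + 2.9·10^(69/10) + 3.7·10^(55/10) = 5.944e+09.
L_eq = 10·log₁₀(5.944e+09/13.1) = 86.57 dB.

86.6 dB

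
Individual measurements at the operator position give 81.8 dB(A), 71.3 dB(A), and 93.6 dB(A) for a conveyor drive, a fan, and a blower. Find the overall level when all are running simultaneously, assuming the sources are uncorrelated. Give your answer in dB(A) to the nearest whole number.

For uncorrelated sources the intensities add, so convert each level to linear form, sum, and take 10·log₁₀ of the total.
Σ 10^(L/10) = 10^(81.8/10) + 10^(71.3/10) + 10^(93.6/10) = 2.456e+09.
L_total = 10·log₁₀(2.456e+09) = 93.90 dB(A).

94 dB(A)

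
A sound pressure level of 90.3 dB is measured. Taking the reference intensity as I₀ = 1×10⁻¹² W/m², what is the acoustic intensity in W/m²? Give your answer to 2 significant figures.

L = 10·log₁₀(I/I₀) ⇒ I = I₀·10^(L/10) = 10⁻¹² × 10^9.03.

0.0011 W/m²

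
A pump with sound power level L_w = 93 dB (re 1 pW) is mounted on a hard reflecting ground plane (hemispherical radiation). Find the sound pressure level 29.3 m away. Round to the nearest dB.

56 dB

L_p = L_w − 10·log₁₀(2π·r²) with r = 29.3 m.
2π·r² = 5394 m², 10·log₁₀ of that is 37.319 dB.
L_p = 93 − 37.319 = 55.68 dB.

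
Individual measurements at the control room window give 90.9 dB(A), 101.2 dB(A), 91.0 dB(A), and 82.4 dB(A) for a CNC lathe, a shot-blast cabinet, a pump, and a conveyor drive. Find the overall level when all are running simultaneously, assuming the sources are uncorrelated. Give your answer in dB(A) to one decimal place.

Incoherent sources combine by intensity addition: L_total = 10·log₁₀(Σ 10^(L_i/10)).
Σ 10^(L/10) = 10^(90.9/10) + 10^(101.2/10) + 10^(91.0/10) + 10^(82.4/10) = 1.585e+10.
L_total = 10·log₁₀(1.585e+10) = 102.00 dB(A).

102.0 dB(A)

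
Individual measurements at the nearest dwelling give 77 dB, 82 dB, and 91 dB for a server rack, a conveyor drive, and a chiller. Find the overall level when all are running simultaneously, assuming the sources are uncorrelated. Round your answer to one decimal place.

91.7 dB

For uncorrelated sources the intensities add, so convert each level to linear form, sum, and take 10·log₁₀ of the total.
Σ 10^(L/10) = 10^(77/10) + 10^(82/10) + 10^(91/10) = 1.468e+09.
L_total = 10·log₁₀(1.468e+09) = 91.67 dB.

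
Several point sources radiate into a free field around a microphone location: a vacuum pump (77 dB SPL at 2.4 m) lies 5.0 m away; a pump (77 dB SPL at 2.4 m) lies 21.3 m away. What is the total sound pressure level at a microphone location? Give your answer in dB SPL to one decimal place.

First find each source's level at the receiver (point-source: −20·log₁₀(r/r_ref)), then combine on an intensity basis.
vacuum pump: 77 − 20·log₁₀(5.0/2.4) = 77 − 6.38 = 70.62 dB SPL.
pump: 77 − 20·log₁₀(21.3/2.4) = 77 − 18.96 = 58.04 dB SPL.
Σ 10^(L/10) = 1.218e+07 → L_total = 10·log₁₀(1.218e+07) = 70.86 dB SPL.

70.9 dB SPL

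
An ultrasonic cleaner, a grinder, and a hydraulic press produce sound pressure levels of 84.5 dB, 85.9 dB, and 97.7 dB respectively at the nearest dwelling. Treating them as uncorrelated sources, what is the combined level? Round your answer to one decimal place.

98.2 dB

For uncorrelated sources the intensities add, so convert each level to linear form, sum, and take 10·log₁₀ of the total.
Σ 10^(L/10) = 10^(84.5/10) + 10^(85.9/10) + 10^(97.7/10) = 6.559e+09.
L_total = 10·log₁₀(6.559e+09) = 98.17 dB.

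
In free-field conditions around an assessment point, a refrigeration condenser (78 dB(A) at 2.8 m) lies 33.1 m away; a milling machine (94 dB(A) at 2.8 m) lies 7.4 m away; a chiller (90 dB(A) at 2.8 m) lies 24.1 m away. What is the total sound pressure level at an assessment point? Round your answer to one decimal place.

Apply inverse-square spreading to bring every level to the receiver, then sum 10^(L/10).
refrigeration condenser: 78 − 20·log₁₀(33.1/2.8) = 78 − 21.45 = 56.55 dB(A).
milling machine: 94 − 20·log₁₀(7.4/2.8) = 94 − 8.44 = 85.56 dB(A).
chiller: 90 − 20·log₁₀(24.1/2.8) = 90 − 18.70 = 71.30 dB(A).
Σ 10^(L/10) = 3.736e+08 → L_total = 10·log₁₀(3.736e+08) = 85.72 dB(A).

85.7 dB(A)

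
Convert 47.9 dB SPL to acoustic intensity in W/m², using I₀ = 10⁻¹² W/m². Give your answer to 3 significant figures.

6.17e-08 W/m²

L = 10·log₁₀(I/I₀) ⇒ I = I₀·10^(L/10) = 10⁻¹² × 10^4.79.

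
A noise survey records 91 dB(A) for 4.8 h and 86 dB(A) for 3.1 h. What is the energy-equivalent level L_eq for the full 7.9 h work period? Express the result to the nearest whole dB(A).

90 dB(A)

The energy average is taken in the linear domain: L_eq = 10·log₁₀[(Σ tᵢ·10^(Lᵢ/10))/T], T = 7.9 h.
Σ tᵢ·10^(Lᵢ/10) = 4.8·10^(91/10) + 3.1·10^(86/10) = 7.277e+09.
L_eq = 10·log₁₀(7.277e+09/7.9) = 89.64 dB(A).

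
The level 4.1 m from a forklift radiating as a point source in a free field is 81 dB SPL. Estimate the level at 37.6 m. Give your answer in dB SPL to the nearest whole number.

Point-source attenuation: ΔL = 20·log₁₀(r₂/r₁) = 20·log₁₀(37.6/4.1) = 19.248 dB.
L₂ = 81 − 20·log₁₀(37.6/4.1) = 81 − 19.248 = 61.75 dB SPL.

62 dB SPL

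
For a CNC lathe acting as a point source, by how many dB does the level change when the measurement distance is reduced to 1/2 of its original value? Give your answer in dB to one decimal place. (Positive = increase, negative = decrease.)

With spherical spreading the level changes by −20·log₁₀(r₂/r₁).
ΔL = −20·log₁₀(0.5) = +6.02 dB.

+6.0 dB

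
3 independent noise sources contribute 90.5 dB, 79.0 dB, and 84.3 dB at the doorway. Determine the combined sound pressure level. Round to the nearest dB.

For uncorrelated sources the intensities add, so convert each level to linear form, sum, and take 10·log₁₀ of the total.
Σ 10^(L/10) = 10^(90.5/10) + 10^(79.0/10) + 10^(84.3/10) = 1.471e+09.
L_total = 10·log₁₀(1.471e+09) = 91.67 dB.

92 dB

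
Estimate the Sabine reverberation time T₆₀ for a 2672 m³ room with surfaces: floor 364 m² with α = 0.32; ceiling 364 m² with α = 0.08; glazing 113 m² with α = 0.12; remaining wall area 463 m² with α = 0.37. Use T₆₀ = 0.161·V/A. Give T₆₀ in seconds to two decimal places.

1.30 s

Total absorption A = 364·0.32 + 364·0.08 + 113·0.12 + 463·0.37 = 330.47 m² sabins.
T₆₀ = 0.161 × 2672 / 330.47 = 1.302 s.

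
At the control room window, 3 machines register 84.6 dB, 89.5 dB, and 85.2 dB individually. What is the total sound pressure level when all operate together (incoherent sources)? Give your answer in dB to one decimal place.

Incoherent sources combine by intensity addition: L_total = 10·log₁₀(Σ 10^(L_i/10)).
Σ 10^(L/10) = 10^(84.6/10) + 10^(89.5/10) + 10^(85.2/10) = 1.511e+09.
L_total = 10·log₁₀(1.511e+09) = 91.79 dB.

91.8 dB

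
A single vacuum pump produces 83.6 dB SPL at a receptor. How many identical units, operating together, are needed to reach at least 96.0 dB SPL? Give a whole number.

The shortfall is 96.0 − 83.6 = 12.4 dB, and N units add 10·log₁₀ N, so need 10·log₁₀ N ≥ 12.4.
N ≥ 10^(12.4/10) = 17.378, so N = 18.

18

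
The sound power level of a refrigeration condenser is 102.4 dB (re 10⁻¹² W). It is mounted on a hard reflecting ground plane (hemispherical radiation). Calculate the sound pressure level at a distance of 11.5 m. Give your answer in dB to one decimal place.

73.2 dB

Free-field hemispherical radiation: L_p = L_w − 10·log₁₀(2π·r²), r = 11.5 m.
2π·r² = 831 m², 10·log₁₀ of that is 29.196 dB.
L_p = 102.4 − 29.196 = 73.20 dB.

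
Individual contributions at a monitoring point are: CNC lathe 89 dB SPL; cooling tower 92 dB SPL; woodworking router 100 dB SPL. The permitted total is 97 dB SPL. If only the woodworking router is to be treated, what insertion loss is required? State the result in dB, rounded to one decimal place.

Fixed contribution from the other sources: Σ 10^(L/10) = 10^(89/10) + 10^(92/10) = 2.379e+09 (93.76 dB SPL).
The limit corresponds to 10^(97/10) = 5.012e+09; subtracting the fixed part leaves 2.633e+09 for the woodworking router, i.e. 94.20 dB SPL.
So the woodworking router must be reduced from 100 to 94.20 dB SPL: IL = 5.80 dB.

5.8 dB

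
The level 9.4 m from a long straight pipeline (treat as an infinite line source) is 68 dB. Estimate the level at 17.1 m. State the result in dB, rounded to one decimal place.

65.4 dB

Line-source attenuation: ΔL = 10·log₁₀(r₂/r₁) = 10·log₁₀(17.1/9.4) = 2.599 dB.
L₂ = 68 − 10·log₁₀(17.1/9.4) = 68 − 2.599 = 65.40 dB.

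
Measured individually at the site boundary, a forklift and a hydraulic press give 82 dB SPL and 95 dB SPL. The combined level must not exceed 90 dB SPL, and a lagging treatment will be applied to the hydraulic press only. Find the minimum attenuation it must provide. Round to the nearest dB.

6 dB

The untreated sources together contribute 10^(82/10) = 1.585e+08, i.e. 82.00 dB SPL.
To meet 90 dB SPL overall, the treated hydraulic press may contribute at most 10^(90/10) − 1.585e+08 = 8.415e+08, i.e. 89.25 dB SPL.
So the hydraulic press must be reduced from 95 to 89.25 dB SPL: IL = 5.75 dB.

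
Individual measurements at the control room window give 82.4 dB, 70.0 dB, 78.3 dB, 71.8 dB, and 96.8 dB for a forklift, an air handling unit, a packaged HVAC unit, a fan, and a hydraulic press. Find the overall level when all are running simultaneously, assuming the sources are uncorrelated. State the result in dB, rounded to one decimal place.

Incoherent sources combine by intensity addition: L_total = 10·log₁₀(Σ 10^(L_i/10)).
Σ 10^(L/10) = 10^(82.4/10) + 10^(70.0/10) + 10^(78.3/10) + 10^(71.8/10) + 10^(96.8/10) = 5.053e+09.
L_total = 10·log₁₀(5.053e+09) = 97.04 dB.

97.0 dB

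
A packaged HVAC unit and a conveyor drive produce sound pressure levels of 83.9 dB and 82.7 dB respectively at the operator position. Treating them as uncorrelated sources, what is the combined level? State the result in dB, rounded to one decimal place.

86.4 dB

For uncorrelated sources the intensities add, so convert each level to linear form, sum, and take 10·log₁₀ of the total.
Σ 10^(L/10) = 10^(83.9/10) + 10^(82.7/10) = 4.317e+08.
L_total = 10·log₁₀(4.317e+08) = 86.35 dB.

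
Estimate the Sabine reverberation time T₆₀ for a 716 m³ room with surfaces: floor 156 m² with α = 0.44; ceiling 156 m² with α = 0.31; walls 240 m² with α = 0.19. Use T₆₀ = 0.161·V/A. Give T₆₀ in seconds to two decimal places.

0.71 s

A = Σ Sᵢαᵢ = 156·0.44 + 156·0.31 + 240·0.19 = 162.60 m².
T₆₀ = 0.161 × 716 / 162.60 = 0.709 s.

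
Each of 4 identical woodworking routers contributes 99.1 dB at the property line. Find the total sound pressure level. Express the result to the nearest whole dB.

L_total = L₁ + 10·log₁₀ N for N identical incoherent sources.
L_total = 99.1 + 10·log₁₀(4) = 99.1 + 6.021 = 105.12 dB.

105 dB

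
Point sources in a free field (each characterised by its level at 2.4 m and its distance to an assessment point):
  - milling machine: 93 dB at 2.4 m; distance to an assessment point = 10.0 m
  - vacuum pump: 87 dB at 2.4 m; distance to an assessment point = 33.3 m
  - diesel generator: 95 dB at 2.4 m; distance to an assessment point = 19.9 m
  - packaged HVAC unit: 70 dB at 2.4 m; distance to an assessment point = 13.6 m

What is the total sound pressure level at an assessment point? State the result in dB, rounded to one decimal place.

82.1 dB

Apply inverse-square spreading to bring every level to the receiver, then sum 10^(L/10).
milling machine: 93 − 20·log₁₀(10.0/2.4) = 93 − 12.40 = 80.60 dB.
vacuum pump: 87 − 20·log₁₀(33.3/2.4) = 87 − 22.84 = 64.16 dB.
diesel generator: 95 − 20·log₁₀(19.9/2.4) = 95 − 18.37 = 76.63 dB.
packaged HVAC unit: 70 − 20·log₁₀(13.6/2.4) = 70 − 15.07 = 54.93 dB.
Σ 10^(L/10) = 1.638e+08 → L_total = 10·log₁₀(1.638e+08) = 82.14 dB.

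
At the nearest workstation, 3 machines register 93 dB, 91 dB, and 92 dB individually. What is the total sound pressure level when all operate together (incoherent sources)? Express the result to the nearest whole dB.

97 dB

For uncorrelated sources the intensities add, so convert each level to linear form, sum, and take 10·log₁₀ of the total.
Σ 10^(L/10) = 10^(93/10) + 10^(91/10) + 10^(92/10) = 4.839e+09.
L_total = 10·log₁₀(4.839e+09) = 96.85 dB.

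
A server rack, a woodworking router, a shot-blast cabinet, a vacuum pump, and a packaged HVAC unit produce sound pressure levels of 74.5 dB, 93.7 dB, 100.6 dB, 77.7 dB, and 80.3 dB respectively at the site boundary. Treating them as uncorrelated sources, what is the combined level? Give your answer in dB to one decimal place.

101.5 dB

Incoherent sources combine by intensity addition: L_total = 10·log₁₀(Σ 10^(L_i/10)).
Σ 10^(L/10) = 10^(74.5/10) + 10^(93.7/10) + 10^(100.6/10) + 10^(77.7/10) + 10^(80.3/10) = 1.402e+10.
L_total = 10·log₁₀(1.402e+10) = 101.47 dB.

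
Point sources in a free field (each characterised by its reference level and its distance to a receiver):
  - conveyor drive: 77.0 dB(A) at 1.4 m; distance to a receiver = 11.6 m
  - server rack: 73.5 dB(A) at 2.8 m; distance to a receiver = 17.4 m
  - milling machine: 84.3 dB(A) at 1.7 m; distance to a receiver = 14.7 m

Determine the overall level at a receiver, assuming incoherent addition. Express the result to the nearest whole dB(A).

67 dB(A)

Apply inverse-square spreading to bring every level to the receiver, then sum 10^(L/10).
conveyor drive: 77.0 − 20·log₁₀(11.6/1.4) = 77.0 − 18.37 = 58.63 dB(A).
server rack: 73.5 − 20·log₁₀(17.4/2.8) = 73.5 − 15.87 = 57.63 dB(A).
milling machine: 84.3 − 20·log₁₀(14.7/1.7) = 84.3 − 18.74 = 65.56 dB(A).
Σ 10^(L/10) = 4.909e+06 → L_total = 10·log₁₀(4.909e+06) = 66.91 dB(A).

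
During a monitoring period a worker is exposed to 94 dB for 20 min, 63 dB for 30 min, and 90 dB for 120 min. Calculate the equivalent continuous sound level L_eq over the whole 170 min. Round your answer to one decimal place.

90.0 dB

Weight each interval's intensity by its duration and average over T = 170 min:
Σ tᵢ·10^(Lᵢ/10) = 20·10^(94/10) + 30·10^(63/10) + 120·10^(90/10) = 1.703e+11.
L_eq = 10·log₁₀(1.703e+11/170) = 90.01 dB.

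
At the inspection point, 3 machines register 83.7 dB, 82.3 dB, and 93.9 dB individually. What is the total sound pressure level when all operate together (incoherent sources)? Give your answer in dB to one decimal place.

For uncorrelated sources the intensities add, so convert each level to linear form, sum, and take 10·log₁₀ of the total.
Σ 10^(L/10) = 10^(83.7/10) + 10^(82.3/10) + 10^(93.9/10) = 2.859e+09.
L_total = 10·log₁₀(2.859e+09) = 94.56 dB.

94.6 dB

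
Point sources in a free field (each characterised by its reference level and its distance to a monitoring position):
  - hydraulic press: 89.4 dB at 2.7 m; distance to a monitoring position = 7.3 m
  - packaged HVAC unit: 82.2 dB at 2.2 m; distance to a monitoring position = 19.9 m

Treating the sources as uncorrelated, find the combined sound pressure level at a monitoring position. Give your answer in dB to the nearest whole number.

Propagate each source to the receiver with L = L_ref − 20·log₁₀(r/r_ref), then add intensities.
hydraulic press: 89.4 − 20·log₁₀(7.3/2.7) = 89.4 − 8.64 = 80.76 dB.
packaged HVAC unit: 82.2 − 20·log₁₀(19.9/2.2) = 82.2 − 19.13 = 63.07 dB.
Σ 10^(L/10) = 1.212e+08 → L_total = 10·log₁₀(1.212e+08) = 80.83 dB.

81 dB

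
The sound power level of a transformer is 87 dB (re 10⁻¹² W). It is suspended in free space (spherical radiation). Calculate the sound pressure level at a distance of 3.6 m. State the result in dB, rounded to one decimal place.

64.9 dB

Free-field spherical radiation: L_p = L_w − 10·log₁₀(4π·r²), r = 3.6 m.
4π·r² = 162.9 m², 10·log₁₀ of that is 22.118 dB.
L_p = 87 − 22.118 = 64.88 dB.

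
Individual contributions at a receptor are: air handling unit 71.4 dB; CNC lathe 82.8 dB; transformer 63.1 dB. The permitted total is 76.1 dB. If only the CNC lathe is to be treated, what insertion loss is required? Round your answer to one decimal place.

Fixed contribution from the other sources: Σ 10^(L/10) = 10^(71.4/10) + 10^(63.1/10) = 1.585e+07 (72.00 dB).
The limit corresponds to 10^(76.1/10) = 4.074e+07; subtracting the fixed part leaves 2.489e+07 for the CNC lathe, i.e. 73.96 dB.
So the CNC lathe must be reduced from 82.8 to 73.96 dB: IL = 8.84 dB.

8.8 dB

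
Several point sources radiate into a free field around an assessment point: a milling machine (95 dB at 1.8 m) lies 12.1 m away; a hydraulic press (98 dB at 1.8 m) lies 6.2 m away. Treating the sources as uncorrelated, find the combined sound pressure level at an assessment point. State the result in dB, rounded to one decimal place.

87.8 dB

First find each source's level at the receiver (point-source: −20·log₁₀(r/r_ref)), then combine on an intensity basis.
milling machine: 95 − 20·log₁₀(12.1/1.8) = 95 − 16.55 = 78.45 dB.
hydraulic press: 98 − 20·log₁₀(6.2/1.8) = 98 − 10.74 = 87.26 dB.
Σ 10^(L/10) = 6.018e+08 → L_total = 10·log₁₀(6.018e+08) = 87.79 dB.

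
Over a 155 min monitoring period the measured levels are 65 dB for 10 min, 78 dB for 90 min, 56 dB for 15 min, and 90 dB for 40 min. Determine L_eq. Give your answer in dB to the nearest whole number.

85 dB

L_eq = 10·log₁₀[(1/T)·Σ tᵢ·10^(Lᵢ/10)] with T = 155 min.
Σ tᵢ·10^(Lᵢ/10) = 10·10^(65/10) + 90·10^(78/10) + 15·10^(56/10) + 40·10^(90/10) = 4.572e+10.
L_eq = 10·log₁₀(4.572e+10/155) = 84.70 dB.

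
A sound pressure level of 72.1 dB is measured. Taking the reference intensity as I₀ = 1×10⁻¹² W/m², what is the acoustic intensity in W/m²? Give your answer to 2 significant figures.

I/I₀ = 10^(72.1/10) = 1.622e+07, so I = 1.622e+07 × 10⁻¹² W/m².

1.6e-05 W/m²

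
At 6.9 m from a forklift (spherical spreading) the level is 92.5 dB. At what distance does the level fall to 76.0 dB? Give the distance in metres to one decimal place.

46.1 m

For a point source L₁ − L₂ = 20·log₁₀(r₂/r₁), so r₂ = r₁·10^((L₁−L₂)/20).
r₂ = 6.9·10^((92.5−76.0)/20) = 6.9·10^(16.5/20) = 46.12 m.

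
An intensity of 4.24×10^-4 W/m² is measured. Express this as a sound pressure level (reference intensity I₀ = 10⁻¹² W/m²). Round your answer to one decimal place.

86.3 dB

Dividing by I₀ shifts the exponent by 12: I/I₀ = 4.24×10^8.
L = 10·(0.6274 + 8) = 86.27 dB.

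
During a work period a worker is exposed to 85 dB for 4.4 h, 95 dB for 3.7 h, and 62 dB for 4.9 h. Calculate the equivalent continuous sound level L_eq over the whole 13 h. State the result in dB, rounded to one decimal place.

90.0 dB

Weight each interval's intensity by its duration and average over T = 13 h:
Σ tᵢ·10^(Lᵢ/10) = 4.4·10^(85/10) + 3.7·10^(95/10) + 4.9·10^(62/10) = 1.310e+10.
L_eq = 10·log₁₀(1.310e+10/13) = 90.03 dB.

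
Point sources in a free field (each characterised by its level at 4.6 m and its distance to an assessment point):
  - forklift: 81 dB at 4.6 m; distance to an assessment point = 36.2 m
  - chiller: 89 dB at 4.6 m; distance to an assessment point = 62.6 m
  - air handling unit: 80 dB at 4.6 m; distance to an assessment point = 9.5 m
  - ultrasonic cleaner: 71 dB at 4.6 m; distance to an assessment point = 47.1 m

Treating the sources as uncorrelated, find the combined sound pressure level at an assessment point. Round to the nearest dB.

75 dB

Apply inverse-square spreading to bring every level to the receiver, then sum 10^(L/10).
forklift: 81 − 20·log₁₀(36.2/4.6) = 81 − 17.92 = 63.08 dB.
chiller: 89 − 20·log₁₀(62.6/4.6) = 89 − 22.68 = 66.32 dB.
air handling unit: 80 − 20·log₁₀(9.5/4.6) = 80 − 6.30 = 73.70 dB.
ultrasonic cleaner: 71 − 20·log₁₀(47.1/4.6) = 71 − 20.21 = 50.79 dB.
Σ 10^(L/10) = 2.989e+07 → L_total = 10·log₁₀(2.989e+07) = 74.75 dB.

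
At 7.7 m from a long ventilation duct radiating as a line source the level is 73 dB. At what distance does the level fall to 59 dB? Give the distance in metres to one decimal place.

193.4 m

For a line source L₁ − L₂ = 10·log₁₀(r₂/r₁), so r₂ = r₁·10^((L₁−L₂)/10).
r₂ = 7.7·10^((73−59)/10) = 7.7·10^(14.0/10) = 193.42 m.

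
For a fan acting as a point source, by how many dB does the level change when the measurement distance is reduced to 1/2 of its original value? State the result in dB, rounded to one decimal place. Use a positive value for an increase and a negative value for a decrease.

+6.0 dB

A point source loses 6 dB per doubling of distance; generally ΔL = −20·log₁₀(r₂/r₁).
ΔL = −20·log₁₀(0.5) = +6.02 dB.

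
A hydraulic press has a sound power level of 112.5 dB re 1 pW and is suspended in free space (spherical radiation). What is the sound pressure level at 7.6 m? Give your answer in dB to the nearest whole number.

The power spreads over a sphere of area 4π·r², so L_p = L_w − 10·log₁₀(4π·r²).
4π·r² = 725.8 m², 10·log₁₀ of that is 28.608 dB.
L_p = 112.5 − 28.608 = 83.89 dB.

84 dB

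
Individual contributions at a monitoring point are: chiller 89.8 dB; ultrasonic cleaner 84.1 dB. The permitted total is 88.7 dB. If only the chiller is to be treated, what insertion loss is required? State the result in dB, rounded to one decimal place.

2.9 dB

The untreated sources together contribute 10^(84.1/10) = 2.570e+08, i.e. 84.10 dB.
To meet 88.7 dB overall, the treated chiller may contribute at most 10^(88.7/10) − 2.570e+08 = 4.843e+08, i.e. 86.85 dB.
Required insertion loss = 89.8 − 86.85 = 2.95 dB.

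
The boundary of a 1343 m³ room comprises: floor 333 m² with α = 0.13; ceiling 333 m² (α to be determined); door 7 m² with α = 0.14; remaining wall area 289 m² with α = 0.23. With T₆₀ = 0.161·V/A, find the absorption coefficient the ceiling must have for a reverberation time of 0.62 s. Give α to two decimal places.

0.71

From T₆₀ = 0.161·V/A, the target T₆₀ = 0.62 s needs A = 0.161·1343/0.62 = 348.75 m².
Absorption from the other surfaces = 333·0.13 + 7·0.14 + 289·0.23 = 110.74 m², so the ceiling must supply 238.01 m² over 333 m².
α = 238.01/333 = 0.715.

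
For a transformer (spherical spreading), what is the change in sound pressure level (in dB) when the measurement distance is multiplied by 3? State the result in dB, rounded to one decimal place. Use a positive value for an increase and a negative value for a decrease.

-9.5 dB

Point-source spreading: ΔL = −20·log₁₀(r₂/r₁).
ΔL = −20·log₁₀(3) = -9.54 dB.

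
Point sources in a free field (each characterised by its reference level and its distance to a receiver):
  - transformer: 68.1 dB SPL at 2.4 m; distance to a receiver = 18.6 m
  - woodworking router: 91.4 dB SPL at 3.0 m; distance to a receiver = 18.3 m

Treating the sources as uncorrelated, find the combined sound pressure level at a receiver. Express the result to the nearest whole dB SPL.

76 dB SPL

First find each source's level at the receiver (point-source: −20·log₁₀(r/r_ref)), then combine on an intensity basis.
transformer: 68.1 − 20·log₁₀(18.6/2.4) = 68.1 − 17.79 = 50.31 dB SPL.
woodworking router: 91.4 − 20·log₁₀(18.3/3.0) = 91.4 − 15.71 = 75.69 dB SPL.
Σ 10^(L/10) = 3.720e+07 → L_total = 10·log₁₀(3.720e+07) = 75.71 dB SPL.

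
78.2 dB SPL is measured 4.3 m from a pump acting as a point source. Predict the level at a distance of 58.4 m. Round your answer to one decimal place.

Spherical spreading from a point source gives a 20·log₁₀(r₂/r₁) drop.
L₂ = 78.2 − 20·log₁₀(58.4/4.3) = 78.2 − 22.659 = 55.54 dB SPL.

55.5 dB SPL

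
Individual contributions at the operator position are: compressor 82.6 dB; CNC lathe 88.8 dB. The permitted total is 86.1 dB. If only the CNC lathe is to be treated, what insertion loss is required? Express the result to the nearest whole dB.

5 dB

Everything except the CNC lathe sums to 10^(82.6/10) = 1.820e+08 in linear terms, 82.60 dB.
The limit corresponds to 10^(86.1/10) = 4.074e+08; subtracting the fixed part leaves 2.254e+08 for the CNC lathe, i.e. 83.53 dB.
So the CNC lathe must be reduced from 88.8 to 83.53 dB: IL = 5.27 dB.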